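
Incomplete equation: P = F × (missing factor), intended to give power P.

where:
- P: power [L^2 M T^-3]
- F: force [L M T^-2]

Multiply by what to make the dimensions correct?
v (velocity), dimensions [L T^-1]

P has dimensions [L^2 M T^-3] and F has dimensions [L M T^-2].
The missing factor must have dimensions [L^2 M T^-3] / [L M T^-2] = [L T^-1], i.e. velocity (v).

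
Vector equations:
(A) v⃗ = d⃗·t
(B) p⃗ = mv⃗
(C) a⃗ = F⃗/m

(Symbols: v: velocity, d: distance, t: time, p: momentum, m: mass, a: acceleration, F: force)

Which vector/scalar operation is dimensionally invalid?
(A) v⃗ = d⃗·t

(A) v⃗ = d⃗·t: LHS [L T^-1], RHS [L T] ✗ — velocity is displacement per time; should be d⃗/t
(B) p⃗ = mv⃗: LHS [L M T^-1], RHS [L M T^-1] ✓ — mass (scalar) times velocity (vector)
(C) a⃗ = F⃗/m: LHS [L T^-2], RHS [L T^-2] ✓ — force (vector) divided by mass (scalar)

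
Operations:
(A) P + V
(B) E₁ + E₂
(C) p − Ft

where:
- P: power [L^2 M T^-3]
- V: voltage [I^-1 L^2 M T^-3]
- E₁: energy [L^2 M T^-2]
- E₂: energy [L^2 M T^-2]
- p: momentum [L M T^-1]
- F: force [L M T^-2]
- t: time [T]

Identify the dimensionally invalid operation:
(A) P + V

(A) P + V: P [L^2 M T^-3] and V [I^-1 L^2 M T^-3] — different dimensions cannot be added/subtracted ✗
(B) E₁ + E₂: E₁ [L^2 M T^-2] and E₂ [L^2 M T^-2] — same dimensions ✓
(C) p − Ft: p [L M T^-1] and Ft [L M T^-1] — same dimensions ✓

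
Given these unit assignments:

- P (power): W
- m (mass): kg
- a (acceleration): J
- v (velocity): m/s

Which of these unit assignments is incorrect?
a

The variable a (acceleration) should have units m/s², not J.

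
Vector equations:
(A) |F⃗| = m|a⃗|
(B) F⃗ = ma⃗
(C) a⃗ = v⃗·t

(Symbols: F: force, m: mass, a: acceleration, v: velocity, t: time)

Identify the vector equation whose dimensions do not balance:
(C) a⃗ = v⃗·t

(A) |F⃗| = m|a⃗|: LHS [L M T^-2], RHS [L M T^-2] ✓ — magnitudes of vectors are scalars
(B) F⃗ = ma⃗: LHS [L M T^-2], RHS [L M T^-2] ✓ — Force and acceleration are vectors, mass is a scalar
(C) a⃗ = v⃗·t: LHS [L T^-2], RHS [L] ✗ — acceleration is velocity per time; should be v⃗/t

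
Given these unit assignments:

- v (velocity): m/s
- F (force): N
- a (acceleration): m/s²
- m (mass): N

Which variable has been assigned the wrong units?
m

The variable m (mass) should have units kg, not N.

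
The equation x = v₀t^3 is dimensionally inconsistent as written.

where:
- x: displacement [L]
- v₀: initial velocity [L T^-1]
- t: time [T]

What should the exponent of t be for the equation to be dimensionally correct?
The exponent of t should be 1: x = v₀t

The LHS x has dimensions [L]; t has dimensions [T].
As written, the RHS v₀t^3 (exponent 3 on t) has dimensions [L T^2], which does not match.
With exponent 1, the RHS v₀t has dimensions [L], matching the LHS.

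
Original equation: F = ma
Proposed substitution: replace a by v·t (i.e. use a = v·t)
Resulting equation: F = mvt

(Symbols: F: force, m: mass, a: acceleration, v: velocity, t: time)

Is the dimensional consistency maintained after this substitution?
No

[a] = [L T^-2] and [v·t] = [L]. These differ, so the substitution replaces a quantity by one of different dimensions and the result F = mvt has LHS [L M T^-2] vs RHS [L M] — inconsistent.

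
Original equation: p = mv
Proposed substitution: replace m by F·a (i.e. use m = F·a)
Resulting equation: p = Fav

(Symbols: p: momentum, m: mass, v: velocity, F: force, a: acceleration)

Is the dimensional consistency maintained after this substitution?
No

[m] = [M] and [F·a] = [L^2 M T^-4]. These differ, so the substitution replaces a quantity by one of different dimensions and the result p = Fav has LHS [L M T^-1] vs RHS [L^3 M T^-5] — inconsistent.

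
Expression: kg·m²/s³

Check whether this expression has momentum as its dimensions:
No

The expression kg·m²/s³ has dimensions [L^2 M T^-3], but momentum has dimensions [L M T^-1].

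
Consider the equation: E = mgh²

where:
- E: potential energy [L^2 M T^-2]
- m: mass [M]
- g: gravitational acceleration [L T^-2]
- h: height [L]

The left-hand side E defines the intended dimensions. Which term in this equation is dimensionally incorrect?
The right-hand side term mgh²

E has dimensions [L^2 M T^-2], but mgh² has dimensions [L^3 M T^-2], so the term mgh² is dimensionally wrong for E.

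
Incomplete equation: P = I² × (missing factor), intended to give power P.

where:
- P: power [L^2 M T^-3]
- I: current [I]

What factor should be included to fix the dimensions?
R (resistance), dimensions [I^-2 L^2 M T^-3]

P has dimensions [L^2 M T^-3] and I² has dimensions [I^2].
The missing factor must have dimensions [L^2 M T^-3] / [I^2] = [I^-2 L^2 M T^-3], i.e. resistance (R).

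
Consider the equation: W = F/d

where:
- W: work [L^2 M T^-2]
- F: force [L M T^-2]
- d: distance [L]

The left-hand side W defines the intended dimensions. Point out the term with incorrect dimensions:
The right-hand side term F/d

W has dimensions [L^2 M T^-2], but F/d has dimensions [M T^-2], so the term F/d is dimensionally wrong for W.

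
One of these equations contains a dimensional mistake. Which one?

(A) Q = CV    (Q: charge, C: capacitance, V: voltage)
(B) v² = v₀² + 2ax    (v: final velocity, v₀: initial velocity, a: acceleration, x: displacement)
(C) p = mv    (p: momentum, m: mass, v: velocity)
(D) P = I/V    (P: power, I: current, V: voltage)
(D) P = I/V

The equation (D) P = I/V is dimensionally incorrect.

LHS (P): [L^2 M T^-3]
RHS (I/V): [I^2 L^-2 M^-1 T^3] ✗

The dimensions do not match. The other three equations balance.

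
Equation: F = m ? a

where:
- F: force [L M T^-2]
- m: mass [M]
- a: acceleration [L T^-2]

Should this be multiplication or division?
multiplication (×): F = m × a

F [L M T^-2]; m [M]; a [L T^-2].
m × a → [L M T^-2] ✓
m ÷ a → [L^-1 M T^2] ✗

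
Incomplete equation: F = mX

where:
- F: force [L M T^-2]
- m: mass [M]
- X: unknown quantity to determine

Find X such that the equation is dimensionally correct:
X = a (acceleration), dimensions [L T^-2]

F has dimensions [L M T^-2]; the rest of the RHS (m) has dimensions [M].
So X must have dimensions [L T^-2] — X = a (acceleration).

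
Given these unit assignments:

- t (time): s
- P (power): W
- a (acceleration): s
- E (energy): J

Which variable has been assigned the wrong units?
a

The variable a (acceleration) should have units m/s², not s.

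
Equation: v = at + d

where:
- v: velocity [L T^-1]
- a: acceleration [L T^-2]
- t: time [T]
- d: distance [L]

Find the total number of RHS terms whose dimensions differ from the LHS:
1

LHS v: [L T^-1]
- at: [L T^-1] ✓
- d: [L] ✗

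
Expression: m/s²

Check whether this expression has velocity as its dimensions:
No

The expression m/s² has dimensions [L T^-2], but velocity has dimensions [L T^-1].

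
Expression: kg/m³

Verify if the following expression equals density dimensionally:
Yes

The expression kg/m³ has dimensions [L^-3 M], which is exactly density [L^-3 M].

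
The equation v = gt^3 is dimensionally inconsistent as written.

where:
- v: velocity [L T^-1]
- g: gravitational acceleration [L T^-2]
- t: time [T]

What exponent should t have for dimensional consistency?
The exponent of t should be 1: v = gt

The LHS v has dimensions [L T^-1]; t has dimensions [T].
As written, the RHS gt^3 (exponent 3 on t) has dimensions [L T], which does not match.
With exponent 1, the RHS gt has dimensions [L T^-1], matching the LHS.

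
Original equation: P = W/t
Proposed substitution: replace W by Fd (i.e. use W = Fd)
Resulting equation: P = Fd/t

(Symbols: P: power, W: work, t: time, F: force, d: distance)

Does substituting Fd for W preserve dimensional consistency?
Yes

[W] = [L^2 M T^-2] and [Fd] = [L^2 M T^-2]. These match, so the substitution replaces a quantity by one of the same dimensions and the result P = Fd/t has LHS [L^2 M T^-3] vs RHS [L^2 M T^-3] — still consistent.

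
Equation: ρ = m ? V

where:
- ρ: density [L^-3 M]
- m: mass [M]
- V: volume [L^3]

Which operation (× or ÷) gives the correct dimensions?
division (÷): ρ = m ÷ V

ρ [L^-3 M]; m [M]; V [L^3].
m × V → [L^3 M] ✗
m ÷ V → [L^-3 M] ✓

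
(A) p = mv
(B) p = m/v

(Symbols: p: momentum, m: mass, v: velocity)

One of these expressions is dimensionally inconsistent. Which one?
(B)

(A) p = mv: LHS [L M T^-1], RHS [L M T^-1] ✓
(B) p = m/v: LHS [L M T^-1], RHS [L^-1 M T] ✗

Expression (B) p = m/v is dimensionally incorrect.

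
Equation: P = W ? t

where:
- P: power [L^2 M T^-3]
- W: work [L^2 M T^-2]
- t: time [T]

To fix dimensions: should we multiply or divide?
division (÷): P = W ÷ t

P [L^2 M T^-3]; W [L^2 M T^-2]; t [T].
W × t → [L^2 M T^-1] ✗
W ÷ t → [L^2 M T^-3] ✓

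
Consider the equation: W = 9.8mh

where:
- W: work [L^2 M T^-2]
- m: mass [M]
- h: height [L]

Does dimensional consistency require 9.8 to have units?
Yes

W has dimensions [L^2 M T^-2], while mh alone has dimensions [L M]. For the equation to balance, the factor 9.8 must carry dimensions [L T^-2] — it is a dimensional constant (a numerical value of a physical quantity with its units suppressed), not a pure number.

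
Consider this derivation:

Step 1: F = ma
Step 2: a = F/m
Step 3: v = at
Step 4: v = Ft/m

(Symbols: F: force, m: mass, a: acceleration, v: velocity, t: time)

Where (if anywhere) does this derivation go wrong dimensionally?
No step introduces an error — all steps are dimensionally consistent.

Step 1: F = ma → LHS [L M T^-2], RHS [L M T^-2] ✓
Step 2: a = F/m → LHS [L T^-2], RHS [L T^-2] ✓
Step 3: v = at → LHS [L T^-1], RHS [L T^-1] ✓
Step 4: v = Ft/m → LHS [L T^-1], RHS [L T^-1] ✓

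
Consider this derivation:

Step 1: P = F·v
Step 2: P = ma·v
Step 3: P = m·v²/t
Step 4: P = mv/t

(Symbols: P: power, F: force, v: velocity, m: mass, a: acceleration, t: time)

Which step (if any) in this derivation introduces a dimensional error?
Step 4

Step 1: P = F·v → LHS [L^2 M T^-3], RHS [L^2 M T^-3] ✓
Step 2: P = ma·v → LHS [L^2 M T^-3], RHS [L^2 M T^-3] ✓
Step 3: P = m·v²/t → LHS [L^2 M T^-3], RHS [L^2 M T^-3] ✓
Step 4: P = mv/t → LHS [L^2 M T^-3], RHS [L M T^-2] ✗

The first dimensional inconsistency appears in step 4: P = mv/t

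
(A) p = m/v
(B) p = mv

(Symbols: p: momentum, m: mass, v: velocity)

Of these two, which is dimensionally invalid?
(A)

(A) p = m/v: LHS [L M T^-1], RHS [L^-1 M T] ✗
(B) p = mv: LHS [L M T^-1], RHS [L M T^-1] ✓

Expression (A) p = m/v is dimensionally incorrect.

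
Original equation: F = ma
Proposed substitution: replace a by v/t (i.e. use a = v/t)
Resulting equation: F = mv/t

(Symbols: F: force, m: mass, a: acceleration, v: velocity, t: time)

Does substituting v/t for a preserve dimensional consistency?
Yes

[a] = [L T^-2] and [v/t] = [L T^-2]. These match, so the substitution replaces a quantity by one of the same dimensions and the result F = mv/t has LHS [L M T^-2] vs RHS [L M T^-2] — still consistent.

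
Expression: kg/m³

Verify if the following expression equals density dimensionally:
Yes

The expression kg/m³ has dimensions [L^-3 M], which is exactly density [L^-3 M].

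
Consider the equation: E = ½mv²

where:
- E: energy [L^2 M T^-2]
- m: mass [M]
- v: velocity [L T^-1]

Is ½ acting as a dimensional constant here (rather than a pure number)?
No

E has dimensions [L^2 M T^-2] and mv² already has dimensions [L^2 M T^-2], so the equation balances without ½ contributing any dimensions. ½ is a pure (dimensionless) number; changing or removing it would not affect dimensional consistency.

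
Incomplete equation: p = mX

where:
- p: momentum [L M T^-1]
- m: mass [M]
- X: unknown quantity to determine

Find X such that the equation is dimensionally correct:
X = v (velocity), dimensions [L T^-1]

p has dimensions [L M T^-1]; the rest of the RHS (m) has dimensions [M].
So X must have dimensions [L T^-1] — X = v (velocity).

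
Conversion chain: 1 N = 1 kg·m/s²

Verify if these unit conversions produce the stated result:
The chain is correct (no errors).

Correct: Newton is defined as kg·m/s²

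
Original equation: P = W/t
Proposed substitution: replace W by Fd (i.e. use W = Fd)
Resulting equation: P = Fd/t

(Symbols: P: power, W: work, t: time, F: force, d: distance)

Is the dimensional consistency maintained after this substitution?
Yes

[W] = [L^2 M T^-2] and [Fd] = [L^2 M T^-2]. These match, so the substitution replaces a quantity by one of the same dimensions and the result P = Fd/t has LHS [L^2 M T^-3] vs RHS [L^2 M T^-3] — still consistent.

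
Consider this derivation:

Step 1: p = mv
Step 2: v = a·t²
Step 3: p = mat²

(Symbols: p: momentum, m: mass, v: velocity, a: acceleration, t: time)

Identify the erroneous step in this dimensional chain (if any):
Step 2

Step 1: p = mv → LHS [L M T^-1], RHS [L M T^-1] ✓
Step 2: v = a·t² → LHS [L T^-1], RHS [L] ✗

The first dimensional inconsistency appears in step 2: v = a·t²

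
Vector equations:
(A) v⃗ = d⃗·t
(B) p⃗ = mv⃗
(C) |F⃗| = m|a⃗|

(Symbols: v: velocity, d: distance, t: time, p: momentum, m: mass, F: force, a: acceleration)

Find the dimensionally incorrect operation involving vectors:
(A) v⃗ = d⃗·t

(A) v⃗ = d⃗·t: LHS [L T^-1], RHS [L T] ✗ — velocity is displacement per time; should be d⃗/t
(B) p⃗ = mv⃗: LHS [L M T^-1], RHS [L M T^-1] ✓ — mass (scalar) times velocity (vector)
(C) |F⃗| = m|a⃗|: LHS [L M T^-2], RHS [L M T^-2] ✓ — magnitudes of vectors are scalars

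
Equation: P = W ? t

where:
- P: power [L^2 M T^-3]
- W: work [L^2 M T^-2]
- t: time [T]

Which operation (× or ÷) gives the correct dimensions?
division (÷): P = W ÷ t

P [L^2 M T^-3]; W [L^2 M T^-2]; t [T].
W × t → [L^2 M T^-1] ✗
W ÷ t → [L^2 M T^-3] ✓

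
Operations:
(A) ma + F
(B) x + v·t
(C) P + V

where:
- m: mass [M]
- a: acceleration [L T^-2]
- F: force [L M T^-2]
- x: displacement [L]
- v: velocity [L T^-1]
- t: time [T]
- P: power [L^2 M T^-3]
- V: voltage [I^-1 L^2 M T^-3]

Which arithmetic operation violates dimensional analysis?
(C) P + V

(A) ma + F: ma [L M T^-2] and F [L M T^-2] — same dimensions ✓
(B) x + v·t: x [L] and v·t [L] — same dimensions ✓
(C) P + V: P [L^2 M T^-3] and V [I^-1 L^2 M T^-3] — different dimensions cannot be added/subtracted ✗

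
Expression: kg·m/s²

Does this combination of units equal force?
Yes

The expression kg·m/s² has dimensions [L M T^-2], which is exactly force [L M T^-2].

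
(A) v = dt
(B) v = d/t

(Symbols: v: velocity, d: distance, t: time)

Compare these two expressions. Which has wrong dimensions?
(A)

(A) v = dt: LHS [L T^-1], RHS [L T] ✗
(B) v = d/t: LHS [L T^-1], RHS [L T^-1] ✓

Expression (A) v = dt is dimensionally incorrect.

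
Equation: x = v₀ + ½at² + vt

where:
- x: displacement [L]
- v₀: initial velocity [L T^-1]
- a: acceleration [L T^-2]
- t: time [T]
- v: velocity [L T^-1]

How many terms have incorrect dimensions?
1

LHS x: [L]
- v₀: [L T^-1] ✗
- ½at²: [L] ✓
- vt: [L] ✓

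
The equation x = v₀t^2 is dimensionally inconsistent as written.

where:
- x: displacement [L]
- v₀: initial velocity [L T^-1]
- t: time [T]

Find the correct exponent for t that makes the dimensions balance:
The exponent of t should be 1: x = v₀t

The LHS x has dimensions [L]; t has dimensions [T].
As written, the RHS v₀t^2 (exponent 2 on t) has dimensions [L T], which does not match.
With exponent 1, the RHS v₀t has dimensions [L], matching the LHS.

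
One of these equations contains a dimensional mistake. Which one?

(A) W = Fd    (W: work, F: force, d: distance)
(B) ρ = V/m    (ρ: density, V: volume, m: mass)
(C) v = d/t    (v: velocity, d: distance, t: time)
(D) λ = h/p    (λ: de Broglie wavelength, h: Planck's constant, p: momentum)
(B) ρ = V/m

The equation (B) ρ = V/m is dimensionally incorrect.

LHS (ρ): [L^-3 M]
RHS (V/m): [L^3 M^-1] ✗

The dimensions do not match. The other three equations balance.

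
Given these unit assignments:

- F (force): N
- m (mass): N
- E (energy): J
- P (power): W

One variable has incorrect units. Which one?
m

The variable m (mass) should have units kg, not N.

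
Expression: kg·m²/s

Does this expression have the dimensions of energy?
No

The expression kg·m²/s has dimensions [L^2 M T^-1], but energy has dimensions [L^2 M T^-2].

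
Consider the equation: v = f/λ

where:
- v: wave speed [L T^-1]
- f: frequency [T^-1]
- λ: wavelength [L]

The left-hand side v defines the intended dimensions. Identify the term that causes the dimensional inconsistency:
The right-hand side term f/λ

v has dimensions [L T^-1], but f/λ has dimensions [L^-1 T^-1], so the term f/λ is dimensionally wrong for v.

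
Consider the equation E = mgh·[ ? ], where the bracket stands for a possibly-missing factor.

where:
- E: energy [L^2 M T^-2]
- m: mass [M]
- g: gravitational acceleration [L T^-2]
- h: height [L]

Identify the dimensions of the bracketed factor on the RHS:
Nothing is missing — the bracketed factor must be dimensionless.

E has dimensions [L^2 M T^-2] and mgh already has dimensions [L^2 M T^-2], so E = mgh is dimensionally complete.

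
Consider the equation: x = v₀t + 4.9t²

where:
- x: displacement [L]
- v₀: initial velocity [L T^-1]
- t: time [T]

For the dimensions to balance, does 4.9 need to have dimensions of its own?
Yes

x has dimensions [L], while t² alone has dimensions [T^2]. For the equation to balance, the factor 4.9 must carry dimensions [L T^-2] — it is a dimensional constant (a numerical value of a physical quantity with its units suppressed), not a pure number.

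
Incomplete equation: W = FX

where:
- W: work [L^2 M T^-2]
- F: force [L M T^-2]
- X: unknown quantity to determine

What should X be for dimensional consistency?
X = d (distance), dimensions [L]

W has dimensions [L^2 M T^-2]; the rest of the RHS (F) has dimensions [L M T^-2].
So X must have dimensions [L] — X = d (distance).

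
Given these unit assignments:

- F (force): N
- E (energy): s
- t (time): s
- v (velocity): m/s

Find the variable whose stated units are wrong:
E

The variable E (energy) should have units J, not s.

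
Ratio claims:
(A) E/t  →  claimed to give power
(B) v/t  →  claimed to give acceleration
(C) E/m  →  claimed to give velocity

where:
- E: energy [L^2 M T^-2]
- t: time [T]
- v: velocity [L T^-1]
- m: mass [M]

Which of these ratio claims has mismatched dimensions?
(C) E/m does not give velocity

(A) E/t: [L^2 M T^-3] = power [L^2 M T^-3] ✓
(B) v/t: [L T^-2] = acceleration [L T^-2] ✓
(C) E/m: [L^2 T^-2] ≠ velocity [L T^-1] ✗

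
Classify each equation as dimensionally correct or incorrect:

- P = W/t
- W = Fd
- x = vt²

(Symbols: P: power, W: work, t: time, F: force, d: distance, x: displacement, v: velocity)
Dimensionally correct: P = W/t, W = Fd
Dimensionally incorrect: x = vt²
Ordered (correct first, then incorrect): P = W/t, W = Fd, x = vt²

- P = W/t: LHS [L^2 M T^-3], RHS [L^2 M T^-3] → correct ✓
- W = Fd: LHS [L^2 M T^-2], RHS [L^2 M T^-2] → correct ✓
- x = vt²: LHS [L], RHS [L T] → incorrect ✗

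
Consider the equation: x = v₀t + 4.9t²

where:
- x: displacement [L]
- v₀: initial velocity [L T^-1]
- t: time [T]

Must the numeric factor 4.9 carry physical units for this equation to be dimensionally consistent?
Yes

x has dimensions [L], while t² alone has dimensions [T^2]. For the equation to balance, the factor 4.9 must carry dimensions [L T^-2] — it is a dimensional constant (a numerical value of a physical quantity with its units suppressed), not a pure number.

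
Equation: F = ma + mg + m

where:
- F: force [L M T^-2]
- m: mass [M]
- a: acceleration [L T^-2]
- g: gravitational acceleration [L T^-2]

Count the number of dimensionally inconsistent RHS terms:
1

LHS F: [L M T^-2]
- ma: [L M T^-2] ✓
- mg: [L M T^-2] ✓
- m: [M] ✗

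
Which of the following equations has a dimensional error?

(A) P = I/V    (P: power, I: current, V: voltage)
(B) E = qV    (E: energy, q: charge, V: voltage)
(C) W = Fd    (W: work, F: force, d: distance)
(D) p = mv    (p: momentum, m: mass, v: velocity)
(A) P = I/V

The equation (A) P = I/V is dimensionally incorrect.

LHS (P): [L^2 M T^-3]
RHS (I/V): [I^2 L^-2 M^-1 T^3] ✗

The dimensions do not match. The other three equations balance.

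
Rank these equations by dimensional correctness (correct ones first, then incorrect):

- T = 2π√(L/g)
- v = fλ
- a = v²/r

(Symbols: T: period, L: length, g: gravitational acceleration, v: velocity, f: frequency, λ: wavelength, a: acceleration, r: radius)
Dimensionally correct: T = 2π√(L/g), v = fλ, a = v²/r
Dimensionally incorrect: none
Ordered (correct first, then incorrect): T = 2π√(L/g), v = fλ, a = v²/r

- T = 2π√(L/g): LHS [T], RHS [T] → correct ✓
- v = fλ: LHS [L T^-1], RHS [L T^-1] → correct ✓
- a = v²/r: LHS [L T^-2], RHS [L T^-2] → correct ✓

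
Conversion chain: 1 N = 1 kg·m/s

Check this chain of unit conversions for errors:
The chain is incorrect (it contains an error).

Incorrect: Newton is kg·m/s², not kg·m/s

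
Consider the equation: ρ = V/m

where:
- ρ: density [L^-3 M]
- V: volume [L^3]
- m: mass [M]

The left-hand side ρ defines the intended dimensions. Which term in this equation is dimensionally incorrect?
The right-hand side term V/m

ρ has dimensions [L^-3 M], but V/m has dimensions [L^3 M^-1], so the term V/m is dimensionally wrong for ρ.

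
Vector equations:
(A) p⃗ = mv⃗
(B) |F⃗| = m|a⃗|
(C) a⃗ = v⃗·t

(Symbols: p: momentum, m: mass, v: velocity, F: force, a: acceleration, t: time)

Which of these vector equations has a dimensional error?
(C) a⃗ = v⃗·t

(A) p⃗ = mv⃗: LHS [L M T^-1], RHS [L M T^-1] ✓ — mass (scalar) times velocity (vector)
(B) |F⃗| = m|a⃗|: LHS [L M T^-2], RHS [L M T^-2] ✓ — magnitudes of vectors are scalars
(C) a⃗ = v⃗·t: LHS [L T^-2], RHS [L] ✗ — acceleration is velocity per time; should be v⃗/t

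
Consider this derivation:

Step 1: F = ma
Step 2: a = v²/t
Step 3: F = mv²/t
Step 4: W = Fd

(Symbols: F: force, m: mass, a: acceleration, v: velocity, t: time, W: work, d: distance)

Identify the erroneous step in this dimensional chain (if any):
Step 2

Step 1: F = ma → LHS [L M T^-2], RHS [L M T^-2] ✓
Step 2: a = v²/t → LHS [L T^-2], RHS [L^2 T^-3] ✗

The first dimensional inconsistency appears in step 2: a = v²/t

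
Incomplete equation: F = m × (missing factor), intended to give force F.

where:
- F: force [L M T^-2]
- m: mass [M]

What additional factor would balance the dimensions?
a (acceleration), dimensions [L T^-2]

F has dimensions [L M T^-2] and m has dimensions [M].
The missing factor must have dimensions [L M T^-2] / [M] = [L T^-2], i.e. acceleration (a).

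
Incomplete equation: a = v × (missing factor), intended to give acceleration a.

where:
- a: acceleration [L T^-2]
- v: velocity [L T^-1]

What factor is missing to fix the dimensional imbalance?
1/t (inverse time), dimensions [T^-1]

a has dimensions [L T^-2] and v has dimensions [L T^-1].
The missing factor must have dimensions [L T^-2] / [L T^-1] = [T^-1], i.e. inverse time (1/t).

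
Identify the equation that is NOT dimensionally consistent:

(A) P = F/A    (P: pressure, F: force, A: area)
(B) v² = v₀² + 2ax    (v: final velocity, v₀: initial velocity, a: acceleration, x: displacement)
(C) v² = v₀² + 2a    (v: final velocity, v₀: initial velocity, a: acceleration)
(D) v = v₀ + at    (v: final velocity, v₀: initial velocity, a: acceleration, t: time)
(C) v² = v₀² + 2a

The equation (C) v² = v₀² + 2a is dimensionally incorrect.

LHS (v²): [L^2 T^-2]
RHS terms:
  - v₀²: [L^2 T^-2] ✓
  - 2a: [L T^-2] ✗ (does not match LHS)

The dimensions do not match. The other three equations balance.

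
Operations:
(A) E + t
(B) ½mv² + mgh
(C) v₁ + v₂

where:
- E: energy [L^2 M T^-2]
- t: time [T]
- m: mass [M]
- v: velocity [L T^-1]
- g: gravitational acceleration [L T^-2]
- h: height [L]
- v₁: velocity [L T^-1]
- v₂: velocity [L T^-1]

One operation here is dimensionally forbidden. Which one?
(A) E + t

(A) E + t: E [L^2 M T^-2] and t [T] — different dimensions cannot be added/subtracted ✗
(B) ½mv² + mgh: ½mv² [L^2 M T^-2] and mgh [L^2 M T^-2] — same dimensions ✓
(C) v₁ + v₂: v₁ [L T^-1] and v₂ [L T^-1] — same dimensions ✓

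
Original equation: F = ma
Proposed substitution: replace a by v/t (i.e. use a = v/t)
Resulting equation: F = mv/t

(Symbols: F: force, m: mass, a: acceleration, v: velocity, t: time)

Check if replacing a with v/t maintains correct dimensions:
Yes

[a] = [L T^-2] and [v/t] = [L T^-2]. These match, so the substitution replaces a quantity by one of the same dimensions and the result F = mv/t has LHS [L M T^-2] vs RHS [L M T^-2] — still consistent.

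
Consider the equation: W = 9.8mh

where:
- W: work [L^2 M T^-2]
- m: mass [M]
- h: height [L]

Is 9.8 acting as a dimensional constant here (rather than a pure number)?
Yes

W has dimensions [L^2 M T^-2], while mh alone has dimensions [L M]. For the equation to balance, the factor 9.8 must carry dimensions [L T^-2] — it is a dimensional constant (a numerical value of a physical quantity with its units suppressed), not a pure number.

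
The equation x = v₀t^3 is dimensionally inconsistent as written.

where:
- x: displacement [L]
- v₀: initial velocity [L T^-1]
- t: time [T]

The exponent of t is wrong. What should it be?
The exponent of t should be 1: x = v₀t

The LHS x has dimensions [L]; t has dimensions [T].
As written, the RHS v₀t^3 (exponent 3 on t) has dimensions [L T^2], which does not match.
With exponent 1, the RHS v₀t has dimensions [L], matching the LHS.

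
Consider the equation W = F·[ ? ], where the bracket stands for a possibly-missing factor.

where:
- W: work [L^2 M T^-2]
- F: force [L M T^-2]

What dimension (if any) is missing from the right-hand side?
[L] — length (e.g. a distance d)

W has dimensions [L^2 M T^-2]; F has dimensions [L M T^-2].
The bracketed factor must supply [L^2 M T^-2] / [L M T^-2] = [L].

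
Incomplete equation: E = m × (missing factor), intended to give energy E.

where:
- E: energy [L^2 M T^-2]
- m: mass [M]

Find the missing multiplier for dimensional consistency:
v² (velocity squared), dimensions [L^2 T^-2]

E has dimensions [L^2 M T^-2] and m has dimensions [M].
The missing factor must have dimensions [L^2 M T^-2] / [M] = [L^2 T^-2], i.e. velocity squared (v²).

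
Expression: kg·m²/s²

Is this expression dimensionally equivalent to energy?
Yes

The expression kg·m²/s² has dimensions [L^2 M T^-2], which is exactly energy [L^2 M T^-2].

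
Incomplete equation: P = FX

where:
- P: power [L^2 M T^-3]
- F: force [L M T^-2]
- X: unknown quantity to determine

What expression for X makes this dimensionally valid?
X = v (velocity), dimensions [L T^-1]

P has dimensions [L^2 M T^-3]; the rest of the RHS (F) has dimensions [L M T^-2].
So X must have dimensions [L T^-1] — X = v (velocity).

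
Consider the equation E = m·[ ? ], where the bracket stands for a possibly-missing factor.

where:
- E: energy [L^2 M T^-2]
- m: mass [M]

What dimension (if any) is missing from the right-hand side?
[L^2 T^-2] — velocity squared (e.g. v²)

E has dimensions [L^2 M T^-2]; m has dimensions [M].
The bracketed factor must supply [L^2 M T^-2] / [M] = [L^2 T^-2].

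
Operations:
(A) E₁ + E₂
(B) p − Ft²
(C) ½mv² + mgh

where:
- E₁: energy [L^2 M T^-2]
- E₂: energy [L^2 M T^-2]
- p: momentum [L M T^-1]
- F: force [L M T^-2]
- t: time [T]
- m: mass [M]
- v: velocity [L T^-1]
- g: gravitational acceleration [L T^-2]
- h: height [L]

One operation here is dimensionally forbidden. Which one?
(B) p − Ft²

(A) E₁ + E₂: E₁ [L^2 M T^-2] and E₂ [L^2 M T^-2] — same dimensions ✓
(B) p − Ft²: p [L M T^-1] and Ft² [L M] — different dimensions cannot be added/subtracted ✗
(C) ½mv² + mgh: ½mv² [L^2 M T^-2] and mgh [L^2 M T^-2] — same dimensions ✓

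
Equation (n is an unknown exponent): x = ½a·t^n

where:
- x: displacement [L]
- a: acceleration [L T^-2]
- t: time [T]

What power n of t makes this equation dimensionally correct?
n = 2

x has dimensions [L]; t has dimensions [T].
The rest of the RHS has dimensions [L T^-2], so t^n must supply [T^2].
With n = 2: ½a·t^2 has dimensions [L], matching the LHS ✓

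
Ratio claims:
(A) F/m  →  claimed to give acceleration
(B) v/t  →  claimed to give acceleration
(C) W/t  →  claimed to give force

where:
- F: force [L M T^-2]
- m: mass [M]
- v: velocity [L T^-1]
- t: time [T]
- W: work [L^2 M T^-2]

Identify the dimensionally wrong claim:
(C) W/t does not give force

(A) F/m: [L T^-2] = acceleration [L T^-2] ✓
(B) v/t: [L T^-2] = acceleration [L T^-2] ✓
(C) W/t: [L^2 M T^-3] ≠ force [L M T^-2] ✗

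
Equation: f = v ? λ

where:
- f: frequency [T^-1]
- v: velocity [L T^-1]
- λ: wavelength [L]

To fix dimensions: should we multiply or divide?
division (÷): f = v ÷ λ

f [T^-1]; v [L T^-1]; λ [L].
v × λ → [L^2 T^-1] ✗
v ÷ λ → [T^-1] ✓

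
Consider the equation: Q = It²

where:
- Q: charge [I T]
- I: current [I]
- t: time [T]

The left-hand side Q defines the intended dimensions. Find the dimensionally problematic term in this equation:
The right-hand side term It²

Q has dimensions [I T], but It² has dimensions [I T^2], so the term It² is dimensionally wrong for Q.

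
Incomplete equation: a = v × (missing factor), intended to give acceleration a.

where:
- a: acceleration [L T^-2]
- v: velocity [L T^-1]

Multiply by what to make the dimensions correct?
1/t (inverse time), dimensions [T^-1]

a has dimensions [L T^-2] and v has dimensions [L T^-1].
The missing factor must have dimensions [L T^-2] / [L T^-1] = [T^-1], i.e. inverse time (1/t).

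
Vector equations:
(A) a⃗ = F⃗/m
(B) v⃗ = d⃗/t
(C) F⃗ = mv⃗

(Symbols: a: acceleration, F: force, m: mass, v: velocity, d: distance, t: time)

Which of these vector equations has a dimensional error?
(C) F⃗ = mv⃗

(A) a⃗ = F⃗/m: LHS [L T^-2], RHS [L T^-2] ✓ — force (vector) divided by mass (scalar)
(B) v⃗ = d⃗/t: LHS [L T^-1], RHS [L T^-1] ✓ — displacement (vector) divided by time (scalar)
(C) F⃗ = mv⃗: LHS [L M T^-2], RHS [L M T^-1] ✗ — mass times velocity is momentum, not force; should be ma⃗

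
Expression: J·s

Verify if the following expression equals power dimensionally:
No

The expression J·s has dimensions [L^2 M T^-1], but power has dimensions [L^2 M T^-3].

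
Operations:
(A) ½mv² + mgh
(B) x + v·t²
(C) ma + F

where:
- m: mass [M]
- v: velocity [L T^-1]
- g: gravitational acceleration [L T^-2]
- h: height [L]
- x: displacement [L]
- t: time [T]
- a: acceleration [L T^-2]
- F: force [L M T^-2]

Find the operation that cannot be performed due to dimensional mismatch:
(B) x + v·t²

(A) ½mv² + mgh: ½mv² [L^2 M T^-2] and mgh [L^2 M T^-2] — same dimensions ✓
(B) x + v·t²: x [L] and v·t² [L T] — different dimensions cannot be added/subtracted ✗
(C) ma + F: ma [L M T^-2] and F [L M T^-2] — same dimensions ✓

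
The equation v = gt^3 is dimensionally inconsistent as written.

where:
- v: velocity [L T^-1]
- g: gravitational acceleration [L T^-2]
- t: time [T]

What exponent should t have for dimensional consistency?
The exponent of t should be 1: v = gt

The LHS v has dimensions [L T^-1]; t has dimensions [T].
As written, the RHS gt^3 (exponent 3 on t) has dimensions [L T], which does not match.
With exponent 1, the RHS gt has dimensions [L T^-1], matching the LHS.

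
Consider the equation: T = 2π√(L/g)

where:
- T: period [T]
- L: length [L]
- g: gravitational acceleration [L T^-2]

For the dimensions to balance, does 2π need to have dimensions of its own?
No

T has dimensions [T] and √(L/g) already has dimensions [T], so the equation balances without 2π contributing any dimensions. 2π is a pure (dimensionless) number; changing or removing it would not affect dimensional consistency.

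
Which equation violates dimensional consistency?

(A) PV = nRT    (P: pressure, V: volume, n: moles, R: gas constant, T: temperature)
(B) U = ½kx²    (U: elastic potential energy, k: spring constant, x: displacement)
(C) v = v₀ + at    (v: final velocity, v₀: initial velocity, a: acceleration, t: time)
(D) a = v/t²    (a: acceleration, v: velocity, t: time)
(D) a = v/t²

The equation (D) a = v/t² is dimensionally incorrect.

LHS (a): [L T^-2]
RHS (v/t²): [L T^-3] ✗

The dimensions do not match. The other three equations balance.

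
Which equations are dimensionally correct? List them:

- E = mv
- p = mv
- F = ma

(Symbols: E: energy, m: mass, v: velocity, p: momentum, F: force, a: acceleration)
Dimensionally correct: p = mv, F = ma
Dimensionally incorrect: E = mv
Ordered (correct first, then incorrect): p = mv, F = ma, E = mv

- E = mv: LHS [L^2 M T^-2], RHS [L M T^-1] → incorrect ✗
- p = mv: LHS [L M T^-1], RHS [L M T^-1] → correct ✓
- F = ma: LHS [L M T^-2], RHS [L M T^-2] → correct ✓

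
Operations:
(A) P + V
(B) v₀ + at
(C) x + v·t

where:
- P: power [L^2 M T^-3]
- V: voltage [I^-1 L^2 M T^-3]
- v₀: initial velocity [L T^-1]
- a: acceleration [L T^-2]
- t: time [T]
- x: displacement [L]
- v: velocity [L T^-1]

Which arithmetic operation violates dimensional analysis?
(A) P + V

(A) P + V: P [L^2 M T^-3] and V [I^-1 L^2 M T^-3] — different dimensions cannot be added/subtracted ✗
(B) v₀ + at: v₀ [L T^-1] and at [L T^-1] — same dimensions ✓
(C) x + v·t: x [L] and v·t [L] — same dimensions ✓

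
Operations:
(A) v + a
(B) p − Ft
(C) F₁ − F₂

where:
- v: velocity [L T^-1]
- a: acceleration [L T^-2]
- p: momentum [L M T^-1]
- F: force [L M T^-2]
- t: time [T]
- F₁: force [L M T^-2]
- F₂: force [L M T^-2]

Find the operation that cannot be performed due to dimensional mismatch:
(A) v + a

(A) v + a: v [L T^-1] and a [L T^-2] — different dimensions cannot be added/subtracted ✗
(B) p − Ft: p [L M T^-1] and Ft [L M T^-1] — same dimensions ✓
(C) F₁ − F₂: F₁ [L M T^-2] and F₂ [L M T^-2] — same dimensions ✓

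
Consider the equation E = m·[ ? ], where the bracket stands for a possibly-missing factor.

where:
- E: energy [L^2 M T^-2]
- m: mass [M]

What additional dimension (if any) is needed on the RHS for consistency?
[L^2 T^-2] — velocity squared (e.g. v²)

E has dimensions [L^2 M T^-2]; m has dimensions [M].
The bracketed factor must supply [L^2 M T^-2] / [M] = [L^2 T^-2].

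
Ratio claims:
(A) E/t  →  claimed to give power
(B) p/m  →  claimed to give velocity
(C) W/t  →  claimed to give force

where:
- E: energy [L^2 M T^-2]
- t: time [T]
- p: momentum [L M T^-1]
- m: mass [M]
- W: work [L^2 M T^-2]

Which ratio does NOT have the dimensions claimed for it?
(C) W/t does not give force

(A) E/t: [L^2 M T^-3] = power [L^2 M T^-3] ✓
(B) p/m: [L T^-1] = velocity [L T^-1] ✓
(C) W/t: [L^2 M T^-3] ≠ force [L M T^-2] ✗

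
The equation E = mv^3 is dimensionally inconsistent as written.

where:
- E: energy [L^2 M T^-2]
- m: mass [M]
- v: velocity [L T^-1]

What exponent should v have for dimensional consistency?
The exponent of v should be 2: E = mv^2

The LHS E has dimensions [L^2 M T^-2]; v has dimensions [L T^-1].
As written, the RHS mv^3 (exponent 3 on v) has dimensions [L^3 M T^-3], which does not match.
With exponent 2, the RHS mv^2 has dimensions [L^2 M T^-2], matching the LHS.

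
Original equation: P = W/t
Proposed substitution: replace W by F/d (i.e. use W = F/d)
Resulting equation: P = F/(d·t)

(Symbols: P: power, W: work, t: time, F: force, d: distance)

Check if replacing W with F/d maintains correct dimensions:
No

[W] = [L^2 M T^-2] and [F/d] = [M T^-2]. These differ, so the substitution replaces a quantity by one of different dimensions and the result P = F/(d·t) has LHS [L^2 M T^-3] vs RHS [M T^-3] — inconsistent.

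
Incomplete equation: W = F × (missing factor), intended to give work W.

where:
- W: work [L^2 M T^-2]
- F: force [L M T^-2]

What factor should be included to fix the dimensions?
d (distance), dimensions [L]

W has dimensions [L^2 M T^-2] and F has dimensions [L M T^-2].
The missing factor must have dimensions [L^2 M T^-2] / [L M T^-2] = [L], i.e. distance (d).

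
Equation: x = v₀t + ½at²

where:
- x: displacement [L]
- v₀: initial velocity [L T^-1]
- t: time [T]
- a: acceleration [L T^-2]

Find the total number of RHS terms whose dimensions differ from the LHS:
0

LHS x: [L]
- v₀t: [L] ✓
- ½at²: [L] ✓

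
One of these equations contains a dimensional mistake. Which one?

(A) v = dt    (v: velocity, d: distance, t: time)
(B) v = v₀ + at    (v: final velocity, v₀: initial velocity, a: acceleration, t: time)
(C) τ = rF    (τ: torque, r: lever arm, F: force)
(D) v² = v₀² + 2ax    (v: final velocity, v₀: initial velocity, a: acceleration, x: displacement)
(A) v = dt

The equation (A) v = dt is dimensionally incorrect.

LHS (v): [L T^-1]
RHS (dt): [L T] ✗

The dimensions do not match. The other three equations balance.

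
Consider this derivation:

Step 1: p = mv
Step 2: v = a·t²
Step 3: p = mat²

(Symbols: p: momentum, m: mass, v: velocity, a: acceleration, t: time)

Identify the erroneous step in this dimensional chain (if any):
Step 2

Step 1: p = mv → LHS [L M T^-1], RHS [L M T^-1] ✓
Step 2: v = a·t² → LHS [L T^-1], RHS [L] ✗

The first dimensional inconsistency appears in step 2: v = a·t²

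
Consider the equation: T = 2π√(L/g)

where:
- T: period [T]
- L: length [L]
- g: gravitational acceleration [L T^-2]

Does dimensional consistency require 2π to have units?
No

T has dimensions [T] and √(L/g) already has dimensions [T], so the equation balances without 2π contributing any dimensions. 2π is a pure (dimensionless) number; changing or removing it would not affect dimensional consistency.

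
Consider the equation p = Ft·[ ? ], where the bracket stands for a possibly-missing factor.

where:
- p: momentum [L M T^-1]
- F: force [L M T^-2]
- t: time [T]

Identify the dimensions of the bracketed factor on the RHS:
Nothing is missing — the bracketed factor must be dimensionless.

p has dimensions [L M T^-1] and Ft already has dimensions [L M T^-1], so p = Ft is dimensionally complete.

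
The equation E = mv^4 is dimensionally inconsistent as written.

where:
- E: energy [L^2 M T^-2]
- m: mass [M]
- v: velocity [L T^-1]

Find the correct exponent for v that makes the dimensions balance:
The exponent of v should be 2: E = mv^2

The LHS E has dimensions [L^2 M T^-2]; v has dimensions [L T^-1].
As written, the RHS mv^4 (exponent 4 on v) has dimensions [L^4 M T^-4], which does not match.
With exponent 2, the RHS mv^2 has dimensions [L^2 M T^-2], matching the LHS.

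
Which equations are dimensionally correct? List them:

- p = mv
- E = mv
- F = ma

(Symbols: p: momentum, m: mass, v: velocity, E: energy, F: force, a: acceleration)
Dimensionally correct: p = mv, F = ma
Dimensionally incorrect: E = mv
Ordered (correct first, then incorrect): p = mv, F = ma, E = mv

- p = mv: LHS [L M T^-1], RHS [L M T^-1] → correct ✓
- E = mv: LHS [L^2 M T^-2], RHS [L M T^-1] → incorrect ✗
- F = ma: LHS [L M T^-2], RHS [L M T^-2] → correct ✓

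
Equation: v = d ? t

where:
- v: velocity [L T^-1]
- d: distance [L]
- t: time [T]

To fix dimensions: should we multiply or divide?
division (÷): v = d ÷ t

v [L T^-1]; d [L]; t [T].
d × t → [L T] ✗
d ÷ t → [L T^-1] ✓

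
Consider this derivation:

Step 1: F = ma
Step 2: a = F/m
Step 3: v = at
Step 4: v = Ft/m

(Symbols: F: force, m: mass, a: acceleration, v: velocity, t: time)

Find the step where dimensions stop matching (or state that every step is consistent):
No step introduces an error — all steps are dimensionally consistent.

Step 1: F = ma → LHS [L M T^-2], RHS [L M T^-2] ✓
Step 2: a = F/m → LHS [L T^-2], RHS [L T^-2] ✓
Step 3: v = at → LHS [L T^-1], RHS [L T^-1] ✓
Step 4: v = Ft/m → LHS [L T^-1], RHS [L T^-1] ✓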